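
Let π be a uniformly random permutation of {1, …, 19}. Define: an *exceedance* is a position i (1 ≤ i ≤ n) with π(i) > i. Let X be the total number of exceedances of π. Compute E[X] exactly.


Write X = Σ_{i=1}^{19} X_i, where X_i = 1_{π(i) > i}.
For each fixed i, π(i) is uniform over {1, …, 19} (marginal of a uniform permutation), so P[π(i) > i] = (n − i)/n. Summing: Σ_{i=1}^{19} (n − i)/n = (0 + 1 + … + 18)/19 = 19(19 − 1)/(2·19) = (19 − 1)/2.
Hence E[X] = Σ_{i=1}^{19} (19 − i)/19 = 9 ≈ 9.000000.

E[X] = 9 = 9.000000.


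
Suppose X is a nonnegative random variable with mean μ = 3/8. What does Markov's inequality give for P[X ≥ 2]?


μ = E[X] = 3/8, a = 2.
Markov: P[X ≥ 2] ≤ μ/a = (3/8)/2 = 3/16.
Numerically: ≈ 0.1875.
(Since a = 2 > μ = 0.3750, the bound 3/16 is < 1 and informative.)

P[X ≥ 2] ≤ 3/16 ≈ 0.1875.


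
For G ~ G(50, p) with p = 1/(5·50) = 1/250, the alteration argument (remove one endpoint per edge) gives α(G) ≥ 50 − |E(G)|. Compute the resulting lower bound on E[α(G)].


E[|E(G)|] = C(50, 2)·p = 1225 · (1/250) = 49/10.
E[α(G)] ≥ n − E[|E(G)|] = 50 − 49/10 = 451/10.
Numerically: ≈ 45.100.
(This is only a lower bound; the true E[α(G)] may be larger.)

E[α(G)] ≥ 451/10 ≈ 45.100.


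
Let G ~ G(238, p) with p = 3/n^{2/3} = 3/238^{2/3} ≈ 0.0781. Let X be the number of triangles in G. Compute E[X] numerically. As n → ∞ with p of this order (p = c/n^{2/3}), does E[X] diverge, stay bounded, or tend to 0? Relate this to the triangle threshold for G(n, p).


Number of potential triangles: C(238, 3) = 2218636.
Each occurs with probability p³ ≈ (0.0781)³ ≈ 4.76661e-04.
By linearity: E[X] = C(238, 3)·p³ ≈ 2218636 · 4.76661e-04 ≈ 1057.538.
Since α = 2/3 < 1, p = c/n^{2/3} ≫ 1/n is above the triangle threshold p ~ 1/n. Asymptotically E[X] ~ (c³/6)·n^{3(1−α)} = (3³/6)·n^{1} → ∞; triangles are abundant w.h.p.

E[X] ≈ 1057.538; in regime p = Θ(1/n^{2/3}) E[X] diverges (above the triangle threshold p ~ 1/n).


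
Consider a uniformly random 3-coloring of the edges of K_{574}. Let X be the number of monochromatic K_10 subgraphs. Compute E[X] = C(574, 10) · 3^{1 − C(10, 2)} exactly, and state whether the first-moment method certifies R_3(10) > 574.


E[X] = C(574, 10) · 3^{1 − 45} = 988824035203816502691 · 3^{−44} = 988824035203816502691/984770902183611232881.
As a reduced fraction: E[X] = 109869337244868500299/109418989131512359209 ≈ 1.004.
Is E[X] < 1? NO.
Since E[X] ≥ 1, the first-moment bound is inconclusive at n = 574; it does NOT by itself certify R_3(10) > 574.

E[X] = 109869337244868500299/109418989131512359209 ≈ 1.004; E[X] ≥ 1; first-moment method inconclusive here.


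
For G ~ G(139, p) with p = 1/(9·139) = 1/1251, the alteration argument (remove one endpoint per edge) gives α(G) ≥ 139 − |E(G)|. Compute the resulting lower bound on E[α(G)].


E[|E(G)|] = C(139, 2)·p = 9591 · (1/1251) = 23/3.
E[α(G)] ≥ n − E[|E(G)|] = 139 − 23/3 = 394/3.
Numerically: ≈ 131.333.
(This is only a lower bound; the true E[α(G)] may be larger.)

E[α(G)] ≥ 394/3 ≈ 131.333.


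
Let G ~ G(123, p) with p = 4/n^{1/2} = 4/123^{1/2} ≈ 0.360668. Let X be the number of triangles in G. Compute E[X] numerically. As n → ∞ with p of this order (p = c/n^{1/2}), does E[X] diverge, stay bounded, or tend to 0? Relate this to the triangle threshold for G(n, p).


Number of potential triangles: C(123, 3) = 302621.
Each occurs with probability p³ ≈ (0.360668)³ ≈ 4.69161436e-02.
By linearity: E[X] = C(123, 3)·p³ ≈ 302621 · 4.69161436e-02 ≈ 14197.810290.
Since α = 1/2 < 1, p = c/n^{1/2} ≫ 1/n is above the triangle threshold p ~ 1/n. Asymptotically E[X] ~ (c³/6)·n^{3(1−α)} = (4³/6)·n^{1.5} → ∞; triangles are abundant w.h.p.

E[X] ≈ 14197.810290; in regime p = Θ(1/n^{1/2}) E[X] diverges (above the triangle threshold p ~ 1/n).


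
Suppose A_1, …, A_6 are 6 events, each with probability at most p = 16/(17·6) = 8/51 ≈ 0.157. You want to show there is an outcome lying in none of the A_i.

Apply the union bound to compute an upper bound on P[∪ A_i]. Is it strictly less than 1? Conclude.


Union bound: P[∪_{i=1}^{6} A_i] ≤ Σ_i P[A_i] ≤ 6·p = 6·(8/51) = 16/17.
Numerically: 16/17 ≈ 0.941.
Is 16/17 < 1? YES.
Since P[∪ A_i] ≤ 16/17 < 1, the complement has P[∩ A_i^c] ≥ 1 − 16/17 = 1/17 > 0, so some outcome avoids every A_i.

6·p = 16/17 ≈ 0.941; existence CERTIFIED by the union bound.


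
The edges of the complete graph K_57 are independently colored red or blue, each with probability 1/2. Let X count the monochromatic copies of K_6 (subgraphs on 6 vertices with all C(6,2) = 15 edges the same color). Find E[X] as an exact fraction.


Let X = Σ_S X_S over the C(57, 6) = 36288252 subsets S of size 6, where X_S = 1 if the K_6 on S is monochromatic.
For a fixed S, the K_6 on S has C(6, 2) = 15 edges. P[all 15 edges red] = (1/2)^15, and likewise for blue, so P[monochromatic] = 2·(1/2)^15 = 2^{1 − 15} = 1/16384.
By linearity: E[X] = C(57, 6) · 2^{1 − 15} = 36288252 · 1/16384 = 9072063/4096.
Numerically: E[X] ≈ 2214.859131.

E[X] = C(57,6)·2^(1−C(6,2)) = 9072063/4096 ≈ 2214.859131.


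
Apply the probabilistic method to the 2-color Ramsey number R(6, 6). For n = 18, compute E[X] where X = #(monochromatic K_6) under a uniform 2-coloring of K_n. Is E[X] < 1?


E[X] = C(18, 6) · 2^{1 − 15} = 18564 · 2^{−14} = 18564/16384.
As a reduced fraction: E[X] = 4641/4096 ≈ 1.13306.
Is E[X] < 1? NO.
Since E[X] ≥ 1, the first-moment bound is inconclusive at n = 18; it does NOT by itself certify R(6, 6) > 18.

E[X] = 4641/4096 ≈ 1.13306; E[X] ≥ 1; first-moment method inconclusive here.


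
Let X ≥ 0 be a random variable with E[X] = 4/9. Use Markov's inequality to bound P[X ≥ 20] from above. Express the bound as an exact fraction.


μ = E[X] = 4/9, a = 20.
Markov: P[X ≥ 20] ≤ μ/a = (4/9)/20 = 1/45.
Numerically: ≈ 0.022.
(Since a = 20 > μ = 0.444, the bound 1/45 is < 1 and informative.)

P[X ≥ 20] ≤ 1/45 ≈ 0.022.


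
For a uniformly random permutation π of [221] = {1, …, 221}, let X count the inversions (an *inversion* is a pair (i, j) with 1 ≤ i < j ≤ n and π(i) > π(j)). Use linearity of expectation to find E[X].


Write X = Σ X_I over the C(221, 2) = 24310 pairs i < j, with X_I the indicator of one inversion.
There are 24310 indicators.
For each fixed pair i < j, the values π(i) and π(j) are two distinct elements of {1, …, 221} in uniformly random order; by symmetry P[π(i) > π(j)] = 1/2.
By linearity: E[X] = 24310 · (1/2) = C(221, 2) · (1/2) = 24310/2 = 12155 ≈ 12155.000000.

E[X] = 12155 = 12155.000000.


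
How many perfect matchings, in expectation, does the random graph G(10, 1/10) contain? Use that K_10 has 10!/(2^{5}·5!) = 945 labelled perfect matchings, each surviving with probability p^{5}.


K_10 has 10!/(2^{5}·5!) = 945 labelled perfect matchings.
For each such perfect matching H, let X_H = 1 if all 5 edges of H are present in G. Then P[X_H = 1] = p^{5} = (1/10)^{5} = 1/100000.
By linearity: E[X] = Σ_H E[X_H] = 945 · p^{5} = 945 · 1/100000 = 189/20000.
Numerically: E[X] ≈ 0.00945.

E[X] = 945 · (1/10)^{5} = 189/20000 ≈ 0.00945.


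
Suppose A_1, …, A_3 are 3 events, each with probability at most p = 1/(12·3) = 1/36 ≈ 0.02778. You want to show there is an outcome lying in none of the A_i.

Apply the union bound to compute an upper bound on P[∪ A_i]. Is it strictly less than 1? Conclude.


Union bound: P[∪_{i=1}^{3} A_i] ≤ Σ_i P[A_i] ≤ 3·p = 3·(1/36) = 1/12.
Numerically: 1/12 ≈ 0.08333.
Is 1/12 < 1? YES.
Since P[∪ A_i] ≤ 1/12 < 1, the complement has P[∩ A_i^c] ≥ 1 − 1/12 = 11/12 > 0, so some outcome avoids every A_i.

3·p = 1/12 ≈ 0.08333; existence CERTIFIED by the union bound.


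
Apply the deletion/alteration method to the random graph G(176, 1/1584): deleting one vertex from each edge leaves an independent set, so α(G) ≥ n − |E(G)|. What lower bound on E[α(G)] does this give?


E[|E(G)|] = C(176, 2)·p = 15400 · (1/1584) = 175/18.
E[α(G)] ≥ n − E[|E(G)|] = 176 − 175/18 = 2993/18.
Numerically: ≈ 166.277778.
(This is only a lower bound; the true E[α(G)] may be larger.)

E[α(G)] ≥ 2993/18 ≈ 166.277778.


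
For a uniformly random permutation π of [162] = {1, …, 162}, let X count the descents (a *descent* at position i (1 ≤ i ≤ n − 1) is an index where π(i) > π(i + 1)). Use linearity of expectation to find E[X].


Write X = Σ X_I over i = 1, …, 161, with X_I the indicator of one descent.
There are 161 indicators.
For each fixed i, the pair (π(i), π(i+1)) is a uniformly random ordered pair of distinct values from {1, …, 162}; by symmetry P[π(i) > π(i+1)] = 1/2.
By linearity: E[X] = 161 · (1/2) = (162 − 1) · (1/2) = 161/2 ≈ 80.5000.

E[X] = 161/2 = 80.5000.


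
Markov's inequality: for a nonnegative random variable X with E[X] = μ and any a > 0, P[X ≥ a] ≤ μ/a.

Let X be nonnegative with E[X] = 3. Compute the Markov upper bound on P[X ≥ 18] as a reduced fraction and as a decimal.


μ = E[X] = 3, a = 18.
Markov: P[X ≥ 18] ≤ μ/a = (3)/18 = 1/6.
Numerically: ≈ 0.166667.
(Since a = 18 > μ = 3.000000, the bound 1/6 is < 1 and informative.)

P[X ≥ 18] ≤ 1/6 ≈ 0.166667.


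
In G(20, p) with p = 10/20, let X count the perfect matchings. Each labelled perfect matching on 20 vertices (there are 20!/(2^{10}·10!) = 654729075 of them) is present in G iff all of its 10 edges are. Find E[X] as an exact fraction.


K_20 has 20!/(2^{10}·10!) = 654729075 labelled perfect matchings.
For each such perfect matching H, let X_H = 1 if all 10 edges of H are present in G. Then P[X_H = 1] = p^{10} = (1/2)^{10} = 1/1024.
By linearity: E[X] = Σ_H E[X_H] = 654729075 · p^{10} = 654729075 · 1/1024 = 654729075/1024.
Numerically: E[X] ≈ 6.394e+05.

E[X] = 654729075 · (1/2)^{10} = 654729075/1024 ≈ 6.394e+05.


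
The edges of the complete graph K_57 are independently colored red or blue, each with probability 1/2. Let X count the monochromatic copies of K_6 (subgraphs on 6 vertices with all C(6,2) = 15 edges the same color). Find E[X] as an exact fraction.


Let X = Σ_S X_S over the C(57, 6) = 36288252 subsets S of size 6, where X_S = 1 if the K_6 on S is monochromatic.
For a fixed S, the K_6 on S has C(6, 2) = 15 edges. P[all 15 edges red] = (1/2)^15, and likewise for blue, so P[monochromatic] = 2·(1/2)^15 = 2^{1 − 15} = 1/16384.
By linearity: E[X] = C(57, 6) · 2^{1 − 15} = 36288252 · 1/16384 = 9072063/4096.
Numerically: E[X] ≈ 2214.859.

E[X] = C(57,6)·2^(1−C(6,2)) = 9072063/4096 ≈ 2214.859.


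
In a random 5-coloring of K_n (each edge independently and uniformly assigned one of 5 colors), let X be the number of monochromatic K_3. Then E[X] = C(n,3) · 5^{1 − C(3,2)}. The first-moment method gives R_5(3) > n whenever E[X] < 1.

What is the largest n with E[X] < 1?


We need C(n, 3) · 5^{1 − 3} < 1, i.e. C(n, 3) < 5^{3 − 1} = 25.
Check values of n near the boundary:
  n = 3: C(3, 3) = 1; 1 < 25? YES
  n = 4: C(4, 3) = 4; 4 < 25? YES
  n = 5: C(5, 3) = 10; 10 < 25? YES
  n = 6: C(6, 3) = 20; 20 < 25? YES
  n = 7: C(7, 3) = 35; 35 < 25? NO
  n = 8: C(8, 3) = 56; 56 < 25? NO
  n = 9: C(9, 3) = 84; 84 < 25? NO
The largest n with C(n, 3) < 25 is n = 6 (where E[X] = 4/5 ≈ 0.800000). Hence R_5(3) > 6, i.e. R_5(3) ≥ 7.

Largest n = 6; hence R_5(3) > 6.


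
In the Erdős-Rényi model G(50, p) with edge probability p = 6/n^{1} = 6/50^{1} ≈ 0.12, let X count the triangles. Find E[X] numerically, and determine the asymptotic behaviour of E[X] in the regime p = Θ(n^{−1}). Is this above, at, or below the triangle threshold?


Number of potential triangles: C(50, 3) = 19600.
Each occurs with probability p³ ≈ (0.12)³ ≈ 1.72800000e-03.
By linearity: E[X] = C(50, 3)·p³ ≈ 19600 · 1.72800000e-03 ≈ 33.868800.
Here α = 1, so p = 6/n is exactly at the triangle threshold p ~ 1/n. Asymptotically E[X] → c³/6 = 6³/6 = 36 ≈ 36.000000, a bounded constant. In this regime the triangle count is asymptotically Poisson(c³/6).

E[X] ≈ 33.868800; in regime p = Θ(1/n^{1}) E[X] stays bounded (at the triangle threshold p ~ 1/n).


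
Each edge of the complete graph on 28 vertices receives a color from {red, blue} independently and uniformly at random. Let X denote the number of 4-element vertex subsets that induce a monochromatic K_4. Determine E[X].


Let X = Σ_S X_S over the C(28, 4) = 20475 subsets S of size 4, where X_S = 1 if the K_4 on S is monochromatic.
For a fixed S, the K_4 on S has C(4, 2) = 6 edges. P[all 6 edges red] = (1/2)^6, and likewise for blue, so P[monochromatic] = 2·(1/2)^6 = 2^{1 − 6} = 1/32.
By linearity: E[X] = C(28, 4) · 2^{1 − 6} = 20475 · 1/32 = 20475/32.
Numerically: E[X] ≈ 639.84375.

E[X] = C(28,4)·2^(1−C(4,2)) = 20475/32 ≈ 639.84375.


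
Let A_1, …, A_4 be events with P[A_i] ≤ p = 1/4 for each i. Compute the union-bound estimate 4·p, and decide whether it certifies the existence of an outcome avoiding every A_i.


Union bound: P[∪_{i=1}^{4} A_i] ≤ Σ_i P[A_i] ≤ 4·p = 4·(1/4) = 1.
Numerically: 1 ≈ 1.0000000.
Is 1 < 1? NO.
Since the bound 1 is ≥ 1, the union bound is uninformative here; it does NOT by itself certify existence.

4·p = 1 ≈ 1.0000000; existence NOT certified by the union bound.


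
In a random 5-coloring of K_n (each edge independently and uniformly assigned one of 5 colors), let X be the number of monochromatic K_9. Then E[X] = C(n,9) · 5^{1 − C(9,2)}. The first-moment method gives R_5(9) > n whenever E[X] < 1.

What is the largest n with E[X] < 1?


We need C(n, 9) · 5^{1 − 36} < 1, i.e. C(n, 9) < 5^{36 − 1} = 2910383045673370361328125.
Check values of n near the boundary:
  n = 2167: C(2167, 9) = 2855899084841489792706810; 2855899084841489792706810 < 2910383045673370361328125? YES
  n = 2168: C(2168, 9) = 2867804175977929537095120; 2867804175977929537095120 < 2910383045673370361328125? YES
  n = 2169: C(2169, 9) = 2879753360044504243499683; 2879753360044504243499683 < 2910383045673370361328125? YES
  n = 2170: C(2170, 9) = 2891746779868845075610510; 2891746779868845075610510 < 2910383045673370361328125? YES
  n = 2171: C(2171, 9) = 2903784578674959601827205; 2903784578674959601827205 < 2910383045673370361328125? YES
  n = 2172: C(2172, 9) = 2915866900084148060642020; 2915866900084148060642020 < 2910383045673370361328125? NO
  n = 2173: C(2173, 9) = 2927993888115921319674265; 2927993888115921319674265 < 2910383045673370361328125? NO
The largest n with C(n, 9) < 2910383045673370361328125 is n = 2171 (where E[X] = 580756915734991920365441/582076609134674072265625 ≈ 0.997733). Hence R_5(9) > 2171, i.e. R_5(9) ≥ 2172.

Largest n = 2171; hence R_5(9) > 2171.


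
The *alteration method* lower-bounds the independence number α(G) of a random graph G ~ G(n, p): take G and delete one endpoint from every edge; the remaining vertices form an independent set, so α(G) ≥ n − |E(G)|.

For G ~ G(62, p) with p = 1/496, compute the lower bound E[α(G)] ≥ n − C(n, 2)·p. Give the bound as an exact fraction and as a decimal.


E[|E(G)|] = C(62, 2)·p = 1891 · (1/496) = 61/16.
E[α(G)] ≥ n − E[|E(G)|] = 62 − 61/16 = 931/16.
Numerically: ≈ 58.188.
(This is only a lower bound; the true E[α(G)] may be larger.)

E[α(G)] ≥ 931/16 ≈ 58.188.


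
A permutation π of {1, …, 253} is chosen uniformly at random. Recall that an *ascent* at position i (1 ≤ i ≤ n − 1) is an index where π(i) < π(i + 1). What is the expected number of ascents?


Write X = Σ X_I over i = 1, …, 252, with X_I the indicator of one ascent.
There are 252 indicators.
For each fixed i, the pair (π(i), π(i+1)) is a uniformly random ordered pair of distinct values from {1, …, 253}; by symmetry P[π(i) < π(i+1)] = 1/2.
By linearity: E[X] = 252 · (1/2) = (253 − 1) · (1/2) = 126 ≈ 126.0000.

E[X] = 126 = 126.0000.


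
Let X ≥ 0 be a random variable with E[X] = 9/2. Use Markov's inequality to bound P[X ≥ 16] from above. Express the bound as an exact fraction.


μ = E[X] = 9/2, a = 16.
Markov: P[X ≥ 16] ≤ μ/a = (9/2)/16 = 9/32.
Numerically: ≈ 0.2812.
(Since a = 16 > μ = 4.5000, the bound 9/32 is < 1 and informative.)

P[X ≥ 16] ≤ 9/32 ≈ 0.2812.


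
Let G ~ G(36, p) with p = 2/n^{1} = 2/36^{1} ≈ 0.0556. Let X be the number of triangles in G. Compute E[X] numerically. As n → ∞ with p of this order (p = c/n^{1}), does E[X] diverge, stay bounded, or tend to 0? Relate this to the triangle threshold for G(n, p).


Number of potential triangles: C(36, 3) = 7140.
Each occurs with probability p³ ≈ (0.0556)³ ≈ 1.71468e-04.
By linearity: E[X] = C(36, 3)·p³ ≈ 7140 · 1.71468e-04 ≈ 1.224.
Here α = 1, so p = 2/n is exactly at the triangle threshold p ~ 1/n. Asymptotically E[X] → c³/6 = 2³/6 = 4/3 ≈ 1.333, a bounded constant. In this regime the triangle count is asymptotically Poisson(c³/6).

E[X] ≈ 1.224; in regime p = Θ(1/n^{1}) E[X] stays bounded (at the triangle threshold p ~ 1/n).


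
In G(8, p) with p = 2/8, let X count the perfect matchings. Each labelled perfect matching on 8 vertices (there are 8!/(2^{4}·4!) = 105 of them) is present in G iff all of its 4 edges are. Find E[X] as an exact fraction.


K_8 has 8!/(2^{4}·4!) = 105 labelled perfect matchings.
For each such perfect matching H, let X_H = 1 if all 4 edges of H are present in G. Then P[X_H = 1] = p^{4} = (1/4)^{4} = 1/256.
Summing the indicators: E[X] = Σ_H E[X_H] = 105 · p^{4} = 105 · 1/256 = 105/256.
Numerically: E[X] ≈ 0.41.

E[X] = 105 · (1/4)^{4} = 105/256 ≈ 0.41.


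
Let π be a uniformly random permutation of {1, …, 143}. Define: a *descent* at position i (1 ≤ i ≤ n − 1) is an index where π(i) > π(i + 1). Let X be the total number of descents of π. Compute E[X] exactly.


Write X = Σ X_I over i = 1, …, 142, with X_I the indicator of one descent.
There are 142 indicators.
For each fixed i, the pair (π(i), π(i+1)) is a uniformly random ordered pair of distinct values from {1, …, 143}; by symmetry P[π(i) > π(i+1)] = 1/2.
By linearity: E[X] = 142 · (1/2) = (143 − 1) · (1/2) = 71 ≈ 71.000.

E[X] = 71 = 71.000.


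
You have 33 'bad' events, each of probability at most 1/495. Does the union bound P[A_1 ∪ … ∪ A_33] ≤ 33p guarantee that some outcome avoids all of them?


Union bound: P[∪_{i=1}^{33} A_i] ≤ Σ_i P[A_i] ≤ 33·p = 33·(1/495) = 1/15.
Numerically: 1/15 ≈ 0.0666667.
Is 1/15 < 1? YES.
Since P[∪ A_i] ≤ 1/15 < 1, the complement has P[∩ A_i^c] ≥ 1 − 1/15 = 14/15 > 0, so some outcome avoids every A_i.

33·p = 1/15 ≈ 0.0666667; existence CERTIFIED by the union bound.


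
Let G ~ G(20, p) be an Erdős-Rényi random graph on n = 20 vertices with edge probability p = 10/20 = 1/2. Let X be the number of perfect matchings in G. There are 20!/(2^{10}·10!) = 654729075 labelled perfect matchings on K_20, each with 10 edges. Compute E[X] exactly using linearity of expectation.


K_20 has 20!/(2^{10}·10!) = 654729075 labelled perfect matchings.
For each such perfect matching H, let X_H = 1 if all 10 edges of H are present in G. Then P[X_H = 1] = p^{10} = (1/2)^{10} = 1/1024.
Summing the indicators: E[X] = Σ_H E[X_H] = 654729075 · p^{10} = 654729075 · 1/1024 = 654729075/1024.
Numerically: E[X] ≈ 639384.

E[X] = 654729075 · (1/2)^{10} = 654729075/1024 ≈ 639384.


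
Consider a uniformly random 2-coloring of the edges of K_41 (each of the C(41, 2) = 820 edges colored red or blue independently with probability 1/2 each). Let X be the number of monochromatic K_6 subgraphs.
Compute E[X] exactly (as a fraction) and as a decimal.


Let X = Σ_S X_S over the C(41, 6) = 4496388 subsets S of size 6, where X_S = 1 if the K_6 on S is monochromatic.
For a fixed S, the K_6 on S has C(6, 2) = 15 edges. P[all 15 edges red] = (1/2)^15, and likewise for blue, so P[monochromatic] = 2·(1/2)^15 = 2^{1 − 15} = 1/16384.
By linearity: E[X] = C(41, 6) · 2^{1 − 15} = 4496388 · 1/16384 = 1124097/4096.
Numerically: E[X] ≈ 274.43774.

E[X] = C(41,6)·2^(1−C(6,2)) = 1124097/4096 ≈ 274.43774.


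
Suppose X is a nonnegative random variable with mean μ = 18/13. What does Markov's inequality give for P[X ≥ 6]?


μ = E[X] = 18/13, a = 6.
Markov: P[X ≥ 6] ≤ μ/a = (18/13)/6 = 3/13.
Numerically: ≈ 0.231.
(Since a = 6 > μ = 1.385, the bound 3/13 is < 1 and informative.)

P[X ≥ 6] ≤ 3/13 ≈ 0.231.


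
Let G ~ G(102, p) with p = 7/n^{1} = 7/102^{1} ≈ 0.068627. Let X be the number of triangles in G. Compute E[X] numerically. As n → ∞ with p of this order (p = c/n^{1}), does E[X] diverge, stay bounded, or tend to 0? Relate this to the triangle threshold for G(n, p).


Number of potential triangles: C(102, 3) = 171700.
Each occurs with probability p³ ≈ (0.068627)³ ≈ 3.2321656e-04.
By linearity: E[X] = C(102, 3)·p³ ≈ 171700 · 3.2321656e-04 ≈ 55.49628.
Here α = 1, so p = 7/n is exactly at the triangle threshold p ~ 1/n. Asymptotically E[X] → c³/6 = 7³/6 = 343/6 ≈ 57.16667, a bounded constant. In this regime the triangle count is asymptotically Poisson(c³/6).

E[X] ≈ 55.49628; in regime p = Θ(1/n^{1}) E[X] stays bounded (at the triangle threshold p ~ 1/n).


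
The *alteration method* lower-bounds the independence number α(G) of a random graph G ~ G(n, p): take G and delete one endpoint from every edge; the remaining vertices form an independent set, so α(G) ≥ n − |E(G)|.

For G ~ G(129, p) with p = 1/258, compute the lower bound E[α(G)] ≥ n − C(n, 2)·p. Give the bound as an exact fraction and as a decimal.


E[|E(G)|] = C(129, 2)·p = 8256 · (1/258) = 32.
E[α(G)] ≥ n − E[|E(G)|] = 129 − 32 = 97.
Numerically: ≈ 97.000000.
(This is only a lower bound; the true E[α(G)] may be larger.)

E[α(G)] ≥ 97 ≈ 97.000000.


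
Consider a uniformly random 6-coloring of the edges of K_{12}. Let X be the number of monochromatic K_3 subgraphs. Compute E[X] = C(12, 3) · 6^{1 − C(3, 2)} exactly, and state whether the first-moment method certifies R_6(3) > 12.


E[X] = C(12, 3) · 6^{1 − 3} = 220 · 6^{−2} = 220/36.
As a reduced fraction: E[X] = 55/9 ≈ 6.111111.
Is E[X] < 1? NO.
Since E[X] ≥ 1, the first-moment bound is inconclusive at n = 12; it does NOT by itself certify R_6(3) > 12.

E[X] = 55/9 ≈ 6.111111; E[X] ≥ 1; first-moment method inconclusive here.


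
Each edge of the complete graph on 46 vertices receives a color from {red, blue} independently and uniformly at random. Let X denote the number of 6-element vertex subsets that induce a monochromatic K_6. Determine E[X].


Let X = Σ_S X_S over the C(46, 6) = 9366819 subsets S of size 6, where X_S = 1 if the K_6 on S is monochromatic.
For a fixed S, the K_6 on S has C(6, 2) = 15 edges. P[all 15 edges red] = (1/2)^15, and likewise for blue, so P[monochromatic] = 2·(1/2)^15 = 2^{1 − 15} = 1/16384.
Summing: E[X] = C(46, 6) · 2^{1 − 15} = 9366819 · 1/16384 = 9366819/16384.
Numerically: E[X] ≈ 571.705.

E[X] = C(46,6)·2^(1−C(6,2)) = 9366819/16384 ≈ 571.705.


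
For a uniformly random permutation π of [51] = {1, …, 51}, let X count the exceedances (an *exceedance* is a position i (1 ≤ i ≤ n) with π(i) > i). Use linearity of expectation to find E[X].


Write X = Σ_{i=1}^{51} X_i, where X_i = 1_{π(i) > i}.
For each fixed i, π(i) is uniform over {1, …, 51} (marginal of a uniform permutation), so P[π(i) > i] = (n − i)/n. Summing: Σ_{i=1}^{51} (n − i)/n = (0 + 1 + … + 50)/51 = 51(51 − 1)/(2·51) = (51 − 1)/2.
Hence E[X] = Σ_{i=1}^{51} (51 − i)/51 = 25 ≈ 25.000.

E[X] = 25 = 25.000.


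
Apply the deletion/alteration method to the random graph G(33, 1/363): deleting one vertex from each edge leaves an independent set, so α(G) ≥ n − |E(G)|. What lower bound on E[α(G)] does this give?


E[|E(G)|] = C(33, 2)·p = 528 · (1/363) = 16/11.
E[α(G)] ≥ n − E[|E(G)|] = 33 − 16/11 = 347/11.
Numerically: ≈ 31.5455.
(This is only a lower bound; the true E[α(G)] may be larger.)

E[α(G)] ≥ 347/11 ≈ 31.5455.


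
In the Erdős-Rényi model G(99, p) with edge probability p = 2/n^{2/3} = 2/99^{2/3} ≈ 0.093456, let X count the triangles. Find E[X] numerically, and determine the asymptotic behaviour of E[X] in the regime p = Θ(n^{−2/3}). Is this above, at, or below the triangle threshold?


Number of potential triangles: C(99, 3) = 156849.
Each occurs with probability p³ ≈ (0.093456)³ ≈ 8.1624324e-04.
By linearity: E[X] = C(99, 3)·p³ ≈ 156849 · 8.1624324e-04 ≈ 128.02694.
Since α = 2/3 < 1, p = c/n^{2/3} ≫ 1/n is above the triangle threshold p ~ 1/n. Asymptotically E[X] ~ (c³/6)·n^{3(1−α)} = (2³/6)·n^{1} → ∞; triangles are abundant w.h.p.

E[X] ≈ 128.02694; in regime p = Θ(1/n^{2/3}) E[X] diverges (above the triangle threshold p ~ 1/n).


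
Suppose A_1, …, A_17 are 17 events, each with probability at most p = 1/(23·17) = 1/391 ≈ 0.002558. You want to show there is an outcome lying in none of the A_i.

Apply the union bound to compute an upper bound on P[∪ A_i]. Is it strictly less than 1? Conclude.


Union bound: P[∪_{i=1}^{17} A_i] ≤ Σ_i P[A_i] ≤ 17·p = 17·(1/391) = 1/23.
Numerically: 1/23 ≈ 0.043478.
Is 1/23 < 1? YES.
Since P[∪ A_i] ≤ 1/23 < 1, the complement has P[∩ A_i^c] ≥ 1 − 1/23 = 22/23 > 0, so some outcome avoids every A_i.

17·p = 1/23 ≈ 0.043478; existence CERTIFIED by the union bound.


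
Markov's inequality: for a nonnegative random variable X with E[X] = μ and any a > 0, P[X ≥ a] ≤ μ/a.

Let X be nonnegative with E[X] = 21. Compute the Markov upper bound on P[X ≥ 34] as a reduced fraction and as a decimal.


μ = E[X] = 21, a = 34.
Markov: P[X ≥ 34] ≤ μ/a = (21)/34 = 21/34.
Numerically: ≈ 0.6176.
(Since a = 34 > μ = 21.0000, the bound 21/34 is < 1 and informative.)

P[X ≥ 34] ≤ 21/34 ≈ 0.6176.


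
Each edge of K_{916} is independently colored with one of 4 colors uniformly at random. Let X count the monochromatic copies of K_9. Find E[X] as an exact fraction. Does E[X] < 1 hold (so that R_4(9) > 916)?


E[X] = C(916, 9) · 4^{1 − 36} = 1202748565202942340440 · 4^{−35} = 1202748565202942340440/1180591620717411303424.
As a reduced fraction: E[X] = 150343570650367792555/147573952589676412928 ≈ 1.019.
Is E[X] < 1? NO.
Since E[X] ≥ 1, the first-moment bound is inconclusive at n = 916; it does NOT by itself certify R_4(9) > 916.

E[X] = 150343570650367792555/147573952589676412928 ≈ 1.019; E[X] ≥ 1; first-moment method inconclusive here.


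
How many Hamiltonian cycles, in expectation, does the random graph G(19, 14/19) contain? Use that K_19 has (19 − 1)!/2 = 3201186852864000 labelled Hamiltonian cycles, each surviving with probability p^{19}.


K_19 has (19 − 1)!/2 = 3201186852864000 labelled Hamiltonian cycles.
For each such Hamiltonian cycle H, let X_H = 1 if all 19 edges of H are present in G. Then P[X_H = 1] = p^{19} = (14/19)^{19} = 5976303958948914397184/1978419655660313589123979.
By linearity of expectation: E[X] = Σ_H E[X_H] = 3201186852864000 · p^{19} = 3201186852864000 · 5976303958948914397184/1978419655660313589123979 = 19131265662106339128470788663934976000/1978419655660313589123979.
Numerically: E[X] ≈ 9.67e+12.

E[X] = 3201186852864000 · (14/19)^{19} = 19131265662106339128470788663934976000/1978419655660313589123979 ≈ 9.67e+12.


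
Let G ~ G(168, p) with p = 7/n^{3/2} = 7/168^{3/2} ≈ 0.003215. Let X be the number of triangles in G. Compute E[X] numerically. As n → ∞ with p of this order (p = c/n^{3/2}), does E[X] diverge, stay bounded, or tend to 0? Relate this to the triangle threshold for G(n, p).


Number of potential triangles: C(168, 3) = 776216.
Each occurs with probability p³ ≈ (0.003215)³ ≈ 3.322021e-08.
By linearity: E[X] = C(168, 3)·p³ ≈ 776216 · 3.322021e-08 ≈ 0.0258.
Since α = 3/2 > 1, p = c/n^{3/2} = o(1/n) is below the triangle threshold p ~ 1/n. Asymptotically E[X] ~ (c³/6)·n^{3(1−α)} = (7³/6)·n^{-1.5} → 0, so by Markov's inequality G has no triangles w.h.p.

E[X] ≈ 0.0258; in regime p = Θ(1/n^{3/2}) E[X] tends to 0 (below the triangle threshold p ~ 1/n).


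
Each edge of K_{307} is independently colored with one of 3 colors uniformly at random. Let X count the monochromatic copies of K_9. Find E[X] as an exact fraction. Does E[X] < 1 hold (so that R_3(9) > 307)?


E[X] = C(307, 9) · 3^{1 − 36} = 59303278327292350 · 3^{−35} = 59303278327292350/50031545098999707.
As a reduced fraction: E[X] = 59303278327292350/50031545098999707 ≈ 1.18532.
Is E[X] < 1? NO.
Since E[X] ≥ 1, the first-moment bound is inconclusive at n = 307; it does NOT by itself certify R_3(9) > 307.

E[X] = 59303278327292350/50031545098999707 ≈ 1.18532; E[X] ≥ 1; first-moment method inconclusive here.


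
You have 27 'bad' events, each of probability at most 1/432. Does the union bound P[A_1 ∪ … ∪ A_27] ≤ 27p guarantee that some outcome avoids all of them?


Union bound: P[∪_{i=1}^{27} A_i] ≤ Σ_i P[A_i] ≤ 27·p = 27·(1/432) = 1/16.
Numerically: 1/16 ≈ 0.0625000.
Is 1/16 < 1? YES.
Since P[∪ A_i] ≤ 1/16 < 1, the complement has P[∩ A_i^c] ≥ 1 − 1/16 = 15/16 > 0, so some outcome avoids every A_i.

27·p = 1/16 ≈ 0.0625000; existence CERTIFIED by the union bound.


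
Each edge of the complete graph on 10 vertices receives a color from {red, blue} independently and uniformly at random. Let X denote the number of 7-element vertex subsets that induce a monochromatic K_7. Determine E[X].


Let X = Σ_S X_S over the C(10, 7) = 120 subsets S of size 7, where X_S = 1 if the K_7 on S is monochromatic.
For a fixed S, the K_7 on S has C(7, 2) = 21 edges. P[all 21 edges red] = (1/2)^21, and likewise for blue, so P[monochromatic] = 2·(1/2)^21 = 2^{1 − 21} = 1/1048576.
By linearity of expectation: E[X] = C(10, 7) · 2^{1 − 21} = 120 · 1/1048576 = 15/131072.
Numerically: E[X] ≈ 0.0001.

E[X] = C(10,7)·2^(1−C(7,2)) = 15/131072 ≈ 0.0001.


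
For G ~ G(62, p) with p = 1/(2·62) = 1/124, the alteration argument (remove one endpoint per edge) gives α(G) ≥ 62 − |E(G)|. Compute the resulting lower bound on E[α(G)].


E[|E(G)|] = C(62, 2)·p = 1891 · (1/124) = 61/4.
E[α(G)] ≥ n − E[|E(G)|] = 62 − 61/4 = 187/4.
Numerically: ≈ 46.750.
(This is only a lower bound; the true E[α(G)] may be larger.)

E[α(G)] ≥ 187/4 ≈ 46.750.


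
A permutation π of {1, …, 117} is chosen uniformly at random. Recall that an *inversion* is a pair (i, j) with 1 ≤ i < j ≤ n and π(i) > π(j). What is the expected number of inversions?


Write X = Σ X_I over the C(117, 2) = 6786 pairs i < j, with X_I the indicator of one inversion.
There are 6786 indicators.
For each fixed pair i < j, the values π(i) and π(j) are two distinct elements of {1, …, 117} in uniformly random order; by symmetry P[π(i) > π(j)] = 1/2.
By linearity: E[X] = 6786 · (1/2) = C(117, 2) · (1/2) = 6786/2 = 3393 ≈ 3393.000000.

E[X] = 3393 = 3393.000000.


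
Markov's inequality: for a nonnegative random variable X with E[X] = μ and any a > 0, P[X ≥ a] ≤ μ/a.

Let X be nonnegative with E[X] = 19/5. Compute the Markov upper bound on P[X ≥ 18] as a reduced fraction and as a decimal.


μ = E[X] = 19/5, a = 18.
Markov: P[X ≥ 18] ≤ μ/a = (19/5)/18 = 19/90.
Numerically: ≈ 0.211111.
(Since a = 18 > μ = 3.800000, the bound 19/90 is < 1 and informative.)

P[X ≥ 18] ≤ 19/90 ≈ 0.211111.


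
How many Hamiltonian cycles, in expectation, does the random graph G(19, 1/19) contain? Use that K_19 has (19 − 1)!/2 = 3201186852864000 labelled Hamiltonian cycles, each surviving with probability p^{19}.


K_19 has (19 − 1)!/2 = 3201186852864000 labelled Hamiltonian cycles.
For each such Hamiltonian cycle H, let X_H = 1 if all 19 edges of H are present in G. Then P[X_H = 1] = p^{19} = (1/19)^{19} = 1/1978419655660313589123979.
Summing the indicators: E[X] = Σ_H E[X_H] = 3201186852864000 · p^{19} = 3201186852864000 · 1/1978419655660313589123979 = 3201186852864000/1978419655660313589123979.
Numerically: E[X] ≈ 1.61805e-09.

E[X] = 3201186852864000 · (1/19)^{19} = 3201186852864000/1978419655660313589123979 ≈ 1.61805e-09.


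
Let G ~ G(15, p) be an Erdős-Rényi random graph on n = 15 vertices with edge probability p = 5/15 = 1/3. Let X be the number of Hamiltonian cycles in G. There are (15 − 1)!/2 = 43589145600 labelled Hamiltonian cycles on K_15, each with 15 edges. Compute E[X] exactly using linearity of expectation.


K_15 has (15 − 1)!/2 = 43589145600 labelled Hamiltonian cycles.
For each such Hamiltonian cycle H, let X_H = 1 if all 15 edges of H are present in G. Then P[X_H = 1] = p^{15} = (1/3)^{15} = 1/14348907.
By linearity of expectation: E[X] = Σ_H E[X_H] = 43589145600 · p^{15} = 43589145600 · 1/14348907 = 179379200/59049.
Numerically: E[X] ≈ 3.04e+03.

E[X] = 43589145600 · (1/3)^{15} = 179379200/59049 ≈ 3.04e+03.


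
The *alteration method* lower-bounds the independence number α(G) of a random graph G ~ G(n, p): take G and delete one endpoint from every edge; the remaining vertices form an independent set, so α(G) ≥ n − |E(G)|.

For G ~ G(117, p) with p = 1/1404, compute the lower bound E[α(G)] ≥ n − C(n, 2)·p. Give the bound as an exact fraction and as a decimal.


E[|E(G)|] = C(117, 2)·p = 6786 · (1/1404) = 29/6.
E[α(G)] ≥ n − E[|E(G)|] = 117 − 29/6 = 673/6.
Numerically: ≈ 112.166667.
(This is only a lower bound; the true E[α(G)] may be larger.)

E[α(G)] ≥ 673/6 ≈ 112.166667.


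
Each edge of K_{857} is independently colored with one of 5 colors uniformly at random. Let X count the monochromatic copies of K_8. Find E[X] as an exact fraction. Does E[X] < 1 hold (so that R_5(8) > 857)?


E[X] = C(857, 8) · 5^{1 − 28} = 6983854138365964575 · 5^{−27} = 6983854138365964575/7450580596923828125.
As a reduced fraction: E[X] = 279354165534638583/298023223876953125 ≈ 0.93736.
Is E[X] < 1? YES.
Since E[X] < 1, there exists a 5-coloring of K_{857} with no monochromatic K_8; hence R_5(8) > 857.

E[X] = 279354165534638583/298023223876953125 ≈ 0.93736; E[X] < 1, so R_5(8) > 857.


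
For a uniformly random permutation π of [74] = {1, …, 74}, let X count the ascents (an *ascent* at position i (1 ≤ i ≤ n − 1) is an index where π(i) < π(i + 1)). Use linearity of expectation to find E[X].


Write X = Σ X_I over i = 1, …, 73, with X_I the indicator of one ascent.
There are 73 indicators.
For each fixed i, the pair (π(i), π(i+1)) is a uniformly random ordered pair of distinct values from {1, …, 74}; by symmetry P[π(i) < π(i+1)] = 1/2.
By linearity: E[X] = 73 · (1/2) = (74 − 1) · (1/2) = 73/2 ≈ 36.500.

E[X] = 73/2 = 36.500.


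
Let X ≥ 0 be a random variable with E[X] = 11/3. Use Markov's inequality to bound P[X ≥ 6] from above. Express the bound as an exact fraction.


μ = E[X] = 11/3, a = 6.
Markov: P[X ≥ 6] ≤ μ/a = (11/3)/6 = 11/18.
Numerically: ≈ 0.611111.
(Since a = 6 > μ = 3.666667, the bound 11/18 is < 1 and informative.)

P[X ≥ 6] ≤ 11/18 ≈ 0.611111.


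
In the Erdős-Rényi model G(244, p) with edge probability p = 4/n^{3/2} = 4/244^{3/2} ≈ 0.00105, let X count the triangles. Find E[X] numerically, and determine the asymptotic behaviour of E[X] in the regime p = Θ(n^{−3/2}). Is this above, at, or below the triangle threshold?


Number of potential triangles: C(244, 3) = 2391444.
Each occurs with probability p³ ≈ (0.00105)³ ≈ 1.15591e-09.
By linearity: E[X] = C(244, 3)·p³ ≈ 2391444 · 1.15591e-09 ≈ 0.003.
Since α = 3/2 > 1, p = c/n^{3/2} = o(1/n) is below the triangle threshold p ~ 1/n. Asymptotically E[X] ~ (c³/6)·n^{3(1−α)} = (4³/6)·n^{-1.5} → 0, so by Markov's inequality G has no triangles w.h.p.

E[X] ≈ 0.003; in regime p = Θ(1/n^{3/2}) E[X] tends to 0 (below the triangle threshold p ~ 1/n).


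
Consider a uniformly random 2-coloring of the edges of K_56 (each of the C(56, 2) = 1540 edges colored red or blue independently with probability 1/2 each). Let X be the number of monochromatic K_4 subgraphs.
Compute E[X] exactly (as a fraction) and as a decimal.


Let X = Σ_S X_S over the C(56, 4) = 367290 subsets S of size 4, where X_S = 1 if the K_4 on S is monochromatic.
For a fixed S, the K_4 on S has C(4, 2) = 6 edges. P[all 6 edges red] = (1/2)^6, and likewise for blue, so P[monochromatic] = 2·(1/2)^6 = 2^{1 − 6} = 1/32.
By linearity of expectation: E[X] = C(56, 4) · 2^{1 − 6} = 367290 · 1/32 = 183645/16.
Numerically: E[X] ≈ 11477.812500.

E[X] = C(56,4)·2^(1−C(4,2)) = 183645/16 ≈ 11477.812500.


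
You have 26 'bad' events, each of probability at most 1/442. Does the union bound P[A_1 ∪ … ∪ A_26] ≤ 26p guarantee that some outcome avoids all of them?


Union bound: P[∪_{i=1}^{26} A_i] ≤ Σ_i P[A_i] ≤ 26·p = 26·(1/442) = 1/17.
Numerically: 1/17 ≈ 0.0588235.
Is 1/17 < 1? YES.
Since P[∪ A_i] ≤ 1/17 < 1, the complement has P[∩ A_i^c] ≥ 1 − 1/17 = 16/17 > 0, so some outcome avoids every A_i.

26·p = 1/17 ≈ 0.0588235; existence CERTIFIED by the union bound.


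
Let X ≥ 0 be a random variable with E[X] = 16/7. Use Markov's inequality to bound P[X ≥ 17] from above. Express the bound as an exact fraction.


μ = E[X] = 16/7, a = 17.
Markov: P[X ≥ 17] ≤ μ/a = (16/7)/17 = 16/119.
Numerically: ≈ 0.134454.
(Since a = 17 > μ = 2.285714, the bound 16/119 is < 1 and informative.)

P[X ≥ 17] ≤ 16/119 ≈ 0.134454.


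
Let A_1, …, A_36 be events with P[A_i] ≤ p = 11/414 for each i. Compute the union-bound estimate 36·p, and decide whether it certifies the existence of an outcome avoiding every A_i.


Union bound: P[∪_{i=1}^{36} A_i] ≤ Σ_i P[A_i] ≤ 36·p = 36·(11/414) = 22/23.
Numerically: 22/23 ≈ 0.956522.
Is 22/23 < 1? YES.
Since P[∪ A_i] ≤ 22/23 < 1, the complement has P[∩ A_i^c] ≥ 1 − 22/23 = 1/23 > 0, so some outcome avoids every A_i.

36·p = 22/23 ≈ 0.956522; existence CERTIFIED by the union bound.


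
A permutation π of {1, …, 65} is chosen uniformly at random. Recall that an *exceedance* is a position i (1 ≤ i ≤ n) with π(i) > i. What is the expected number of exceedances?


Write X = Σ_{i=1}^{65} X_i, where X_i = 1_{π(i) > i}.
For each fixed i, π(i) is uniform over {1, …, 65} (marginal of a uniform permutation), so P[π(i) > i] = (n − i)/n. Summing: Σ_{i=1}^{65} (n − i)/n = (0 + 1 + … + 64)/65 = 65(65 − 1)/(2·65) = (65 − 1)/2.
Hence E[X] = Σ_{i=1}^{65} (65 − i)/65 = 32 ≈ 32.000.

E[X] = 32 = 32.000.


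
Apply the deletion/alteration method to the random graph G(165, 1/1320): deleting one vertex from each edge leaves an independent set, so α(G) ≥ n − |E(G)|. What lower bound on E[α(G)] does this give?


E[|E(G)|] = C(165, 2)·p = 13530 · (1/1320) = 41/4.
E[α(G)] ≥ n − E[|E(G)|] = 165 − 41/4 = 619/4.
Numerically: ≈ 154.750.
(This is only a lower bound; the true E[α(G)] may be larger.)

E[α(G)] ≥ 619/4 ≈ 154.750.


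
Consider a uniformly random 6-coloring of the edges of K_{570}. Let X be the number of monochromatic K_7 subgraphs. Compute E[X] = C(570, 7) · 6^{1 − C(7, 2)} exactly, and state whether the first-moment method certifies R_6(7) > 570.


E[X] = C(570, 7) · 6^{1 − 21} = 3737936877831720 · 6^{−20} = 3737936877831720/3656158440062976.
As a reduced fraction: E[X] = 5768421107765/5642219814912 ≈ 1.022367.
Is E[X] < 1? NO.
Since E[X] ≥ 1, the first-moment bound is inconclusive at n = 570; it does NOT by itself certify R_6(7) > 570.

E[X] = 5768421107765/5642219814912 ≈ 1.022367; E[X] ≥ 1; first-moment method inconclusive here.


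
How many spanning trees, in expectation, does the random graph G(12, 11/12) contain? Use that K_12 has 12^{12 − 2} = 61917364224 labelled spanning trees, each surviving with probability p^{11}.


K_12 has 12^{12 − 2} = 61917364224 labelled spanning trees.
For each such spanning tree H, let X_H = 1 if all 11 edges of H are present in G. Then P[X_H = 1] = p^{11} = (11/12)^{11} = 285311670611/743008370688.
By linearity: E[X] = Σ_H E[X_H] = 61917364224 · p^{11} = 61917364224 · 285311670611/743008370688 = 285311670611/12.
Numerically: E[X] ≈ 2.3776e+10.

E[X] = 61917364224 · (11/12)^{11} = 285311670611/12 ≈ 2.3776e+10.
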